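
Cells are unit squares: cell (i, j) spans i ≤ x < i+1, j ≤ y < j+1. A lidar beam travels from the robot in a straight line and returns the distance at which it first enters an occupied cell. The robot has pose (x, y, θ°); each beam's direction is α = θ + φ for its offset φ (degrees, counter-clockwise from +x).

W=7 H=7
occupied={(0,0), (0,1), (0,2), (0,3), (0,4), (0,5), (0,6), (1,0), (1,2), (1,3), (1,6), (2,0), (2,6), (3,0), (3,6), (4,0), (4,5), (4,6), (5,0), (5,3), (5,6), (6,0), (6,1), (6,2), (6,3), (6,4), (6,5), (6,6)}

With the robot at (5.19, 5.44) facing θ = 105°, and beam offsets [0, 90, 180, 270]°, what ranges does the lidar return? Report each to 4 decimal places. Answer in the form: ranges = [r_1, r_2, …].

ranges = [0.5798, 0.1967, 1.4908, 0.8386]

beam 1: φ=0°, α=105°
  dir = (cos 105°, sin 105°) = (-0.2588, 0.9659); from cell (5,5)
  next x-line at t=0.7341, next y-line at t=0.5798; Δt_x=3.8637, Δt_y=1.0353
    y: enter (5,6) at t=0.5798 ← occupied
  → r_1 = 0.5798
beam 2: φ=90°, α=195°
  dir = (cos 195°, sin 195°) = (-0.9659, -0.2588); from cell (5,5)
  next x-line at t=0.1967, next y-line at t=1.7000; Δt_x=1.0353, Δt_y=3.8637
    x: enter (4,5) at t=0.1967 ← occupied
  → r_2 = 0.1967
beam 3: φ=180°, α=285°
  dir = (cos 285°, sin 285°) = (0.2588, -0.9659); from cell (5,5)
  next x-line at t=3.1296, next y-line at t=0.4555; Δt_x=3.8637, Δt_y=1.0353
    y: enter (5,4) at t=0.4555
    y: enter (5,3) at t=1.4908 ← occupied
  → r_3 = 1.4908
beam 4: φ=270°, α=15°
  dir = (cos 15°, sin 15°) = (0.9659, 0.2588); from cell (5,5)
  next x-line at t=0.8386, next y-line at t=2.1637; Δt_x=1.0353, Δt_y=3.8637
    x: enter (6,5) at t=0.8386 ← occupied
  → r_4 = 0.8386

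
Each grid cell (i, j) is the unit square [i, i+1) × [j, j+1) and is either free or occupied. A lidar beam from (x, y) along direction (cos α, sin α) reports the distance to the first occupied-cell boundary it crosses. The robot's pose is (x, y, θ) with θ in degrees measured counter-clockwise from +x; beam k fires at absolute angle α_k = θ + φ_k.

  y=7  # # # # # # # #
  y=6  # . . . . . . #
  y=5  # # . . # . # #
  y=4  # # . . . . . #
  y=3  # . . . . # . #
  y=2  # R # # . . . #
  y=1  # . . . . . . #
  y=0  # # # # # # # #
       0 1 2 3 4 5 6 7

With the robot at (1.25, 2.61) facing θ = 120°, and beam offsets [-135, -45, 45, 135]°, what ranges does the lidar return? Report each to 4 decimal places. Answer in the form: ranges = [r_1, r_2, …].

beam 1: φ=-135°, α=345°
  direction (0.9659, -0.2588); cell (1,2); t to first gridline: x 0.7765, y 2.3569 (then +1.0353 / +3.8637)
    (2,2) via x @ 0.7765  # hit
  → r_1 = 0.7765
beam 2: φ=-45°, α=75°
  direction (0.2588, 0.9659); cell (1,2); t to first gridline: x 2.8978, y 0.4038 (then +3.8637 / +1.0353)
    (1,3) via y @ 0.4038
    (1,4) via y @ 1.4390  # hit
  → r_2 = 1.4390
beam 3: φ=45°, α=165°
  direction (-0.9659, 0.2588); cell (1,2); t to first gridline: x 0.2588, y 1.5068 (then +1.0353 / +3.8637)
    (0,2) via x @ 0.2588  # hit
  → r_3 = 0.2588
beam 4: φ=135°, α=255°
  direction (-0.2588, -0.9659); cell (1,2); t to first gridline: x 0.9659, y 0.6315 (then +3.8637 / +1.0353)
    (1,1) via y @ 0.6315
    (0,1) via x @ 0.9659  # hit
  → r_4 = 0.9659

ranges = [0.7765, 1.4390, 0.2588, 0.9659]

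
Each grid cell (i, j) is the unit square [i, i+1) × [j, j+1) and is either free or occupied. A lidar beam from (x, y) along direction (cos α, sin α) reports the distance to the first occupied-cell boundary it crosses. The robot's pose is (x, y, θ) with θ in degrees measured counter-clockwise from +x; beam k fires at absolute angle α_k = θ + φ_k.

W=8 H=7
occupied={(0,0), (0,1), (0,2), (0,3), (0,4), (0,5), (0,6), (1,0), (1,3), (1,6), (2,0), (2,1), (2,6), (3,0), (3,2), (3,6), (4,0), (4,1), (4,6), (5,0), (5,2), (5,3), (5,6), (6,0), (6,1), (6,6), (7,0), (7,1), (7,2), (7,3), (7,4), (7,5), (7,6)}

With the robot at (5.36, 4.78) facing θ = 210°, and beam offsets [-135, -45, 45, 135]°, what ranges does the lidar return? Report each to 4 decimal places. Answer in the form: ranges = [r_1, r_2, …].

ranges = [1.2630, 4.5138, 0.8075, 1.6979]

beam 1: φ=-135°, α=75°
  cosα=0.2588 sinα=0.9659 | (5,4) | tMaxX 2.4728 tMaxY 0.2278 | tΔX 3.8637 tΔY 1.0353
    t=0.2278 [y] (5,5)
    t=1.2630 [y] (5,6) — stop
  → r_1 = 1.2630
beam 2: φ=-45°, α=165°
  cosα=-0.9659 sinα=0.2588 | (5,4) | tMaxX 0.3727 tMaxY 0.8500 | tΔX 1.0353 tΔY 3.8637
    t=0.3727 [x] (4,4)
    t=0.8500 [y] (4,5)
    t=1.4080 [x] (3,5)
    t=2.4433 [x] (2,5)
    t=3.4785 [x] (1,5)
    t=4.5138 [x] (0,5) — stop
  → r_2 = 4.5138
beam 3: φ=45°, α=255°
  cosα=-0.2588 sinα=-0.9659 | (5,4) | tMaxX 1.3909 tMaxY 0.8075 | tΔX 3.8637 tΔY 1.0353
    t=0.8075 [y] (5,3) — stop
  → r_3 = 0.8075
beam 4: φ=135°, α=345°
  cosα=0.9659 sinα=-0.2588 | (5,4) | tMaxX 0.6626 tMaxY 3.0137 | tΔX 1.0353 tΔY 3.8637
    t=0.6626 [x] (6,4)
    t=1.6979 [x] (7,4) — stop
  → r_4 = 1.6979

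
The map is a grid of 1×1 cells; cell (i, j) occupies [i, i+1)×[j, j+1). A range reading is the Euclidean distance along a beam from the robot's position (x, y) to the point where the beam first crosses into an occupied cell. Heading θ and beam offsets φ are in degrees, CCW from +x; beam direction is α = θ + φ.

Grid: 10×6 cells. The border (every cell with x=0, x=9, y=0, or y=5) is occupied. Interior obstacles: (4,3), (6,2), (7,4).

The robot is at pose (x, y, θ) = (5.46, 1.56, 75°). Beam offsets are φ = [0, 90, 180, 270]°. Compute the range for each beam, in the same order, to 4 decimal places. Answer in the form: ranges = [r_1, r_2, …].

ranges = [3.5614, 4.6173, 0.5798, 2.1637]

beam 1: φ=0°, α=75°
  direction (0.2588, 0.9659); cell (5,1); t to first gridline: x 2.0864, y 0.4555 (then +3.8637 / +1.0353)
    (5,2) via y @ 0.4555
    (5,3) via y @ 1.4908
    (6,3) via x @ 2.0864
    (6,4) via y @ 2.5261
    (6,5) via y @ 3.5614  # hit
  → r_1 = 3.5614
beam 2: φ=90°, α=165°
  direction (-0.9659, 0.2588); cell (5,1); t to first gridline: x 0.4762, y 1.7000 (then +1.0353 / +3.8637)
    (4,1) via x @ 0.4762
    (3,1) via x @ 1.5115
    (3,2) via y @ 1.7000
    (2,2) via x @ 2.5468
    (1,2) via x @ 3.5821
    (0,2) via x @ 4.6173  # hit
  → r_2 = 4.6173
beam 3: φ=180°, α=255°
  direction (-0.2588, -0.9659); cell (5,1); t to first gridline: x 1.7773, y 0.5798 (then +3.8637 / +1.0353)
    (5,0) via y @ 0.5798  # hit
  → r_3 = 0.5798
beam 4: φ=270°, α=345°
  direction (0.9659, -0.2588); cell (5,1); t to first gridline: x 0.5590, y 2.1637 (then +1.0353 / +3.8637)
    (6,1) via x @ 0.5590
    (7,1) via x @ 1.5943
    (7,0) via y @ 2.1637  # hit
  → r_4 = 2.1637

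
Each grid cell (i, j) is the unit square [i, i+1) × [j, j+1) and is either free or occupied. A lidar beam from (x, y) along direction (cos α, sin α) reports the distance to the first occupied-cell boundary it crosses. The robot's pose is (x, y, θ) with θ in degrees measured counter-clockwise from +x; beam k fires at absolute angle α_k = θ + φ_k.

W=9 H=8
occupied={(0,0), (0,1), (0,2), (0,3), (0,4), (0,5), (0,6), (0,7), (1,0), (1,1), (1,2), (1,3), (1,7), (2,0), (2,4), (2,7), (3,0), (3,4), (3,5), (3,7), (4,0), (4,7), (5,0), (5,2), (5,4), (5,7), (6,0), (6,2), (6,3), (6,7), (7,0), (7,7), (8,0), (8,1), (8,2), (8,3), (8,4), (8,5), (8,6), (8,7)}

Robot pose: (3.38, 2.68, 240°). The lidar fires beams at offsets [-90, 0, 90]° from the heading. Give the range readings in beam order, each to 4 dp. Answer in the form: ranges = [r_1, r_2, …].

beam 1: φ=-90°, α=150°
  dir = (cos 150°, sin 150°) = (-0.8660, 0.5000); from cell (3,2)
  next x-line at t=0.4388, next y-line at t=0.6400; Δt_x=1.1547, Δt_y=2.0000
    x: enter (2,2) at t=0.4388
    y: enter (2,3) at t=0.6400
    x: enter (1,3) at t=1.5935 ← occupied
  → r_1 = 1.5935
beam 2: φ=0°, α=240°
  dir = (cos 240°, sin 240°) = (-0.5000, -0.8660); from cell (3,2)
  next x-line at t=0.7600, next y-line at t=0.7852; Δt_x=2.0000, Δt_y=1.1547
    x: enter (2,2) at t=0.7600
    y: enter (2,1) at t=0.7852
    y: enter (2,0) at t=1.9399 ← occupied
  → r_2 = 1.9399
beam 3: φ=90°, α=330°
  dir = (cos 330°, sin 330°) = (0.8660, -0.5000); from cell (3,2)
  next x-line at t=0.7159, next y-line at t=1.3600; Δt_x=1.1547, Δt_y=2.0000
    x: enter (4,2) at t=0.7159
    y: enter (4,1) at t=1.3600
    x: enter (5,1) at t=1.8706
    x: enter (6,1) at t=3.0253
    y: enter (6,0) at t=3.3600 ← occupied
  → r_3 = 3.3600

ranges = [1.5935, 1.9399, 3.3600]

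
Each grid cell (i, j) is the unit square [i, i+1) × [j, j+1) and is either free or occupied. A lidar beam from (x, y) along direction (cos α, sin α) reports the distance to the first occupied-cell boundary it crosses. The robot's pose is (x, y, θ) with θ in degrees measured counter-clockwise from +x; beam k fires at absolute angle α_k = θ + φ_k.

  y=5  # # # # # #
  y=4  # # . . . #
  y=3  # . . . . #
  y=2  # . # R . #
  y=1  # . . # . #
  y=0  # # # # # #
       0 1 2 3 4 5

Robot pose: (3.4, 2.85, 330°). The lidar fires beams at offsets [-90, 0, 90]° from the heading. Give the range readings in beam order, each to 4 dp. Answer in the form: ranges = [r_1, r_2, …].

ranges = [0.8000, 1.8475, 2.4826]

beam 1: φ=-90°, α=240°
  cosα=-0.5000 sinα=-0.8660 | (3,2) | tMaxX 0.8000 tMaxY 0.9815 | tΔX 2.0000 tΔY 1.1547
    t=0.8000 [x] (2,2) — stop
  → r_1 = 0.8000
beam 2: φ=0°, α=330°
  cosα=0.8660 sinα=-0.5000 | (3,2) | tMaxX 0.6928 tMaxY 1.7000 | tΔX 1.1547 tΔY 2.0000
    t=0.6928 [x] (4,2)
    t=1.7000 [y] (4,1)
    t=1.8475 [x] (5,1) — stop
  → r_2 = 1.8475
beam 3: φ=90°, α=60°
  cosα=0.5000 sinα=0.8660 | (3,2) | tMaxX 1.2000 tMaxY 0.1732 | tΔX 2.0000 tΔY 1.1547
    t=0.1732 [y] (3,3)
    t=1.2000 [x] (4,3)
    t=1.3279 [y] (4,4)
    t=2.4826 [y] (4,5) — stop
  → r_3 = 2.4826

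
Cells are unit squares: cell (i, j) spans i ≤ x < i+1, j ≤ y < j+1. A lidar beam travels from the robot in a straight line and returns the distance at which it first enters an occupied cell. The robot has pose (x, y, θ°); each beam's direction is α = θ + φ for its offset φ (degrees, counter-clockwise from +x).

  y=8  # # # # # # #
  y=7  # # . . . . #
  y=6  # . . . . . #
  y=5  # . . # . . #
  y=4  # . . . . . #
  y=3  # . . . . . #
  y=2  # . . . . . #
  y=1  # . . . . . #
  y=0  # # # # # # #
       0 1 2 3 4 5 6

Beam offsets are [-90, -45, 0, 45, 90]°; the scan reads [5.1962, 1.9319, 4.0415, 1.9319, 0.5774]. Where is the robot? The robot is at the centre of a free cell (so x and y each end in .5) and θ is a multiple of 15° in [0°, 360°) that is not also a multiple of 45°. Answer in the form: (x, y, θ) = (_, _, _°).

The pose lattice has 33·16 = 528 candidates. Test each by forward raycasting.
  (1.5, 6.5, 300°): beam 1 = 0.5774 ≠ 5.1962 ✗
  (4.5, 1.5, 345°): beam 1 = 0.5176 ≠ 5.1962 ✗
  (3.5, 4.5, 15°): beam 1 = 3.6235 ≠ 5.1962 ✗
  …
  (1.5, 4.5, 60°): r_1=5.1962, r_2=1.9319, r_3=4.0415, r_4=1.9319, r_5=0.5774 — all match ✓
Only this pose fits every beam.

(x, y, θ) = (1.5, 4.5, 60°)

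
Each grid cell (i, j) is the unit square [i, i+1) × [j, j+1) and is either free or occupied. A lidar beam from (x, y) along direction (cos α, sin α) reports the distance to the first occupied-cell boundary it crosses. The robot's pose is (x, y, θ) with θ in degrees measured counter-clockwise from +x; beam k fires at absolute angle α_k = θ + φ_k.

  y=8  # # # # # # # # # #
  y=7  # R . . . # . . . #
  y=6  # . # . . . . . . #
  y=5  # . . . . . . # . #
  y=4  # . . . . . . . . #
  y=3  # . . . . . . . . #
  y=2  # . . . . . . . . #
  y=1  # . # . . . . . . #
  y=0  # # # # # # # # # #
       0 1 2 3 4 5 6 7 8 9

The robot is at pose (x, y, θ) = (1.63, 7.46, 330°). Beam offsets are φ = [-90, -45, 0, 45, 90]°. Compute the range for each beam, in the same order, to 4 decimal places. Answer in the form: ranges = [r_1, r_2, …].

ranges = [1.2600, 1.4296, 0.9200, 2.0864, 0.6235]

beam 1: φ=-90°, α=240°
  d=(-0.5000,-0.8660)  start (1,7)  tX=1.2600 tY=0.5312  stride 1/|dx|=2.0000 1/|dy|=1.1547
    cross y-line → (1,6), t=0.5312
    cross x-line → (0,6), t=1.2600 (wall)
  → r_1 = 1.2600
beam 2: φ=-45°, α=285°
  d=(0.2588,-0.9659)  start (1,7)  tX=1.4296 tY=0.4762  stride 1/|dx|=3.8637 1/|dy|=1.0353
    cross y-line → (1,6), t=0.4762
    cross x-line → (2,6), t=1.4296 (wall)
  → r_2 = 1.4296
beam 3: φ=0°, α=330°
  d=(0.8660,-0.5000)  start (1,7)  tX=0.4272 tY=0.9200  stride 1/|dx|=1.1547 1/|dy|=2.0000
    cross x-line → (2,7), t=0.4272
    cross y-line → (2,6), t=0.9200 (wall)
  → r_3 = 0.9200
beam 4: φ=45°, α=15°
  d=(0.9659,0.2588)  start (1,7)  tX=0.3831 tY=2.0864  stride 1/|dx|=1.0353 1/|dy|=3.8637
    cross x-line → (2,7), t=0.3831
    cross x-line → (3,7), t=1.4183
    cross y-line → (3,8), t=2.0864 (wall)
  → r_4 = 2.0864
beam 5: φ=90°, α=60°
  d=(0.5000,0.8660)  start (1,7)  tX=0.7400 tY=0.6235  stride 1/|dx|=2.0000 1/|dy|=1.1547
    cross y-line → (1,8), t=0.6235 (wall)
  → r_5 = 0.6235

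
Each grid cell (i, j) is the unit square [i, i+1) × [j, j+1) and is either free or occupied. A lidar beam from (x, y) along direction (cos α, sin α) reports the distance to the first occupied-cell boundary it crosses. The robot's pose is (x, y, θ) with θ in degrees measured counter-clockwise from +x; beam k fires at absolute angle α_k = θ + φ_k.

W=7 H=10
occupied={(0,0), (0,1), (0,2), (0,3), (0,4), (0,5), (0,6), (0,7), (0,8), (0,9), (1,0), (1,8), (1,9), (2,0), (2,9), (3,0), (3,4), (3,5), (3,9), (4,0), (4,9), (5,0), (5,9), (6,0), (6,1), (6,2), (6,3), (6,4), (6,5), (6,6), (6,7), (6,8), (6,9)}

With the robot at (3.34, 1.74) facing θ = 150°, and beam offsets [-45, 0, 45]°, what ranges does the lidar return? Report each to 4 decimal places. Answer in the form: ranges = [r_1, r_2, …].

beam 1: φ=-45°, α=105°
  dir = (cos 105°, sin 105°) = (-0.2588, 0.9659); from cell (3,1)
  next x-line at t=1.3137, next y-line at t=0.2692; Δt_x=3.8637, Δt_y=1.0353
    y: enter (3,2) at t=0.2692
    y: enter (3,3) at t=1.3044
    x: enter (2,3) at t=1.3137
    y: enter (2,4) at t=2.3397
    y: enter (2,5) at t=3.3750
    y: enter (2,6) at t=4.4103
    x: enter (1,6) at t=5.1774
    y: enter (1,7) at t=5.4456
    y: enter (1,8) at t=6.4808 ← occupied
  → r_1 = 6.4808
beam 2: φ=0°, α=150°
  dir = (cos 150°, sin 150°) = (-0.8660, 0.5000); from cell (3,1)
  next x-line at t=0.3926, next y-line at t=0.5200; Δt_x=1.1547, Δt_y=2.0000
    x: enter (2,1) at t=0.3926
    y: enter (2,2) at t=0.5200
    x: enter (1,2) at t=1.5473
    y: enter (1,3) at t=2.5200
    x: enter (0,3) at t=2.7020 ← occupied
  → r_2 = 2.7020
beam 3: φ=45°, α=195°
  dir = (cos 195°, sin 195°) = (-0.9659, -0.2588); from cell (3,1)
  next x-line at t=0.3520, next y-line at t=2.8591; Δt_x=1.0353, Δt_y=3.8637
    x: enter (2,1) at t=0.3520
    x: enter (1,1) at t=1.3873
    x: enter (0,1) at t=2.4225 ← occupied
  → r_3 = 2.4225

ranges = [6.4808, 2.7020, 2.4225]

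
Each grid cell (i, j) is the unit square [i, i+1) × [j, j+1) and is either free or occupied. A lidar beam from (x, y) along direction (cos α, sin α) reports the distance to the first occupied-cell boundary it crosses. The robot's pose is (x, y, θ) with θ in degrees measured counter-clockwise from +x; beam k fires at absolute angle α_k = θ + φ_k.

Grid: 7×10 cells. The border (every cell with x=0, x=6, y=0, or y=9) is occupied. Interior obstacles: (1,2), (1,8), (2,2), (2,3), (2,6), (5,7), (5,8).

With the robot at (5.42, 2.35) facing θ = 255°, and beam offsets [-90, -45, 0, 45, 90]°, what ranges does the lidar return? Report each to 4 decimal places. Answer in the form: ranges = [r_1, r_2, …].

beam 1: φ=-90°, α=165°
  direction (-0.9659, 0.2588); cell (5,2); t to first gridline: x 0.4348, y 2.5114 (then +1.0353 / +3.8637)
    (4,2) via x @ 0.4348
    (3,2) via x @ 1.4701
    (2,2) via x @ 2.5054  # hit
  → r_1 = 2.5054
beam 2: φ=-45°, α=210°
  direction (-0.8660, -0.5000); cell (5,2); t to first gridline: x 0.4850, y 0.7000 (then +1.1547 / +2.0000)
    (4,2) via x @ 0.4850
    (4,1) via y @ 0.7000
    (3,1) via x @ 1.6397
    (3,0) via y @ 2.7000  # hit
  → r_2 = 2.7000
beam 3: φ=0°, α=255°
  direction (-0.2588, -0.9659); cell (5,2); t to first gridline: x 1.6228, y 0.3623 (then +3.8637 / +1.0353)
    (5,1) via y @ 0.3623
    (5,0) via y @ 1.3976  # hit
  → r_3 = 1.3976
beam 4: φ=45°, α=300°
  direction (0.5000, -0.8660); cell (5,2); t to first gridline: x 1.1600, y 0.4041 (then +2.0000 / +1.1547)
    (5,1) via y @ 0.4041
    (6,1) via x @ 1.1600  # hit
  → r_4 = 1.1600
beam 5: φ=90°, α=345°
  direction (0.9659, -0.2588); cell (5,2); t to first gridline: x 0.6005, y 1.3523 (then +1.0353 / +3.8637)
    (6,2) via x @ 0.6005  # hit
  → r_5 = 0.6005

ranges = [2.5054, 2.7000, 1.3976, 1.1600, 0.6005]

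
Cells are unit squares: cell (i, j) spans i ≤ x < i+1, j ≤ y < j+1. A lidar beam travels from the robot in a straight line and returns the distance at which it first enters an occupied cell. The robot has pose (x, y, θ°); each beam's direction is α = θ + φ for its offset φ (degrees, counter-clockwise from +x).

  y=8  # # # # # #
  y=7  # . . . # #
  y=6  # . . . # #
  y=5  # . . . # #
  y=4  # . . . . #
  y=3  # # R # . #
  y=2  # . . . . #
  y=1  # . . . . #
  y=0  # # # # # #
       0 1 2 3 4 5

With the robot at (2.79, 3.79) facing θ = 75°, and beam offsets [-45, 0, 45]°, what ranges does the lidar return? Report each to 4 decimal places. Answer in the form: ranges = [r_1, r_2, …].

ranges = [0.2425, 4.3585, 3.5800]

beam 1: φ=-45°, α=30°
  d=(0.8660,0.5000)  start (2,3)  tX=0.2425 tY=0.4200  stride 1/|dx|=1.1547 1/|dy|=2.0000
    cross x-line → (3,3), t=0.2425 (wall)
  → r_1 = 0.2425
beam 2: φ=0°, α=75°
  d=(0.2588,0.9659)  start (2,3)  tX=0.8114 tY=0.2174  stride 1/|dx|=3.8637 1/|dy|=1.0353
    cross y-line → (2,4), t=0.2174
    cross x-line → (3,4), t=0.8114
    cross y-line → (3,5), t=1.2527
    cross y-line → (3,6), t=2.2880
    cross y-line → (3,7), t=3.3232
    cross y-line → (3,8), t=4.3585 (wall)
  → r_2 = 4.3585
beam 3: φ=45°, α=120°
  d=(-0.5000,0.8660)  start (2,3)  tX=1.5800 tY=0.2425  stride 1/|dx|=2.0000 1/|dy|=1.1547
    cross y-line → (2,4), t=0.2425
    cross y-line → (2,5), t=1.3972
    cross x-line → (1,5), t=1.5800
    cross y-line → (1,6), t=2.5519
    cross x-line → (0,6), t=3.5800 (wall)
  → r_3 = 3.5800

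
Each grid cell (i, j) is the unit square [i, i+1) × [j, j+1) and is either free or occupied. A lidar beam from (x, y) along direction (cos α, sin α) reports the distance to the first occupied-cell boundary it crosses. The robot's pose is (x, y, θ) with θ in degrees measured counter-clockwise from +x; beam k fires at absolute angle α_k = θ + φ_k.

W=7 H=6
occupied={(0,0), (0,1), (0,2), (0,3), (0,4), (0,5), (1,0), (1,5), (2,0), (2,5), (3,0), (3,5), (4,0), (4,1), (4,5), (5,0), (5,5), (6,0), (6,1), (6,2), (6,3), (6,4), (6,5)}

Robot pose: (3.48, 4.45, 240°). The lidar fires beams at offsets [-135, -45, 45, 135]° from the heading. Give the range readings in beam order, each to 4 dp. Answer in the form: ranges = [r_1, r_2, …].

ranges = [0.5694, 2.5675, 2.5364, 2.1250]

beam 1: φ=-135°, α=105°
  direction (-0.2588, 0.9659); cell (3,4); t to first gridline: x 1.8546, y 0.5694 (then +3.8637 / +1.0353)
    (3,5) via y @ 0.5694  # hit
  → r_1 = 0.5694
beam 2: φ=-45°, α=195°
  direction (-0.9659, -0.2588); cell (3,4); t to first gridline: x 0.4969, y 1.7387 (then +1.0353 / +3.8637)
    (2,4) via x @ 0.4969
    (1,4) via x @ 1.5322
    (1,3) via y @ 1.7387
    (0,3) via x @ 2.5675  # hit
  → r_2 = 2.5675
beam 3: φ=45°, α=285°
  direction (0.2588, -0.9659); cell (3,4); t to first gridline: x 2.0091, y 0.4659 (then +3.8637 / +1.0353)
    (3,3) via y @ 0.4659
    (3,2) via y @ 1.5012
    (4,2) via x @ 2.0091
    (4,1) via y @ 2.5364  # hit
  → r_3 = 2.5364
beam 4: φ=135°, α=15°
  direction (0.9659, 0.2588); cell (3,4); t to first gridline: x 0.5383, y 2.1250 (then +1.0353 / +3.8637)
    (4,4) via x @ 0.5383
    (5,4) via x @ 1.5736
    (5,5) via y @ 2.1250  # hit
  → r_4 = 2.1250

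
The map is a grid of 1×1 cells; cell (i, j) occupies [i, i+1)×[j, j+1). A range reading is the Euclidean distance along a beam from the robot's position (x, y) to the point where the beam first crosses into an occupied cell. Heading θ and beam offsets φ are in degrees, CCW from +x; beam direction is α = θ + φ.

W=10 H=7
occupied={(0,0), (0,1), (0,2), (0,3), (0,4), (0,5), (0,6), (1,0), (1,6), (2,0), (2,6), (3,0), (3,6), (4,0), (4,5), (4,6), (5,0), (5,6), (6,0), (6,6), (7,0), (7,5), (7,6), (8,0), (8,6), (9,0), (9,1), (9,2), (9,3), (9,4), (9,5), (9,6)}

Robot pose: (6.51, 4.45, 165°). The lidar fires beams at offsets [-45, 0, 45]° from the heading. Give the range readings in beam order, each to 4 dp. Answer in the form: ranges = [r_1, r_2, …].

beam 1: φ=-45°, α=120°
  dir = (cos 120°, sin 120°) = (-0.5000, 0.8660); from cell (6,4)
  next x-line at t=1.0200, next y-line at t=0.6351; Δt_x=2.0000, Δt_y=1.1547
    y: enter (6,5) at t=0.6351
    x: enter (5,5) at t=1.0200
    y: enter (5,6) at t=1.7898 ← occupied
  → r_1 = 1.7898
beam 2: φ=0°, α=165°
  dir = (cos 165°, sin 165°) = (-0.9659, 0.2588); from cell (6,4)
  next x-line at t=0.5280, next y-line at t=2.1250; Δt_x=1.0353, Δt_y=3.8637
    x: enter (5,4) at t=0.5280
    x: enter (4,4) at t=1.5633
    y: enter (4,5) at t=2.1250 ← occupied
  → r_2 = 2.1250
beam 3: φ=45°, α=210°
  dir = (cos 210°, sin 210°) = (-0.8660, -0.5000); from cell (6,4)
  next x-line at t=0.5889, next y-line at t=0.9000; Δt_x=1.1547, Δt_y=2.0000
    x: enter (5,4) at t=0.5889
    y: enter (5,3) at t=0.9000
    x: enter (4,3) at t=1.7436
    x: enter (3,3) at t=2.8983
    y: enter (3,2) at t=2.9000
    x: enter (2,2) at t=4.0530
    y: enter (2,1) at t=4.9000
    x: enter (1,1) at t=5.2077
    x: enter (0,1) at t=6.3624 ← occupied
  → r_3 = 6.3624

ranges = [1.7898, 2.1250, 6.3624]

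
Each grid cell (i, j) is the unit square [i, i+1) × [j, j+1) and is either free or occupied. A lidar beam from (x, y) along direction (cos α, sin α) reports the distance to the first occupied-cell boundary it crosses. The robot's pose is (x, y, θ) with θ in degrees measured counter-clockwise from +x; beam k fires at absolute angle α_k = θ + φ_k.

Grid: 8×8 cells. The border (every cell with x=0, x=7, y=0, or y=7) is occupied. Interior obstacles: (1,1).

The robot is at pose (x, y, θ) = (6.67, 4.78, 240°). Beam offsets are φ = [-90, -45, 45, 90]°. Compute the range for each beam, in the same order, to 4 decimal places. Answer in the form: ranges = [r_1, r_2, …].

ranges = [4.4400, 5.8700, 1.2750, 0.3811]

beam 1: φ=-90°, α=150°
  cosα=-0.8660 sinα=0.5000 | (6,4) | tMaxX 0.7736 tMaxY 0.4400 | tΔX 1.1547 tΔY 2.0000
    t=0.4400 [y] (6,5)
    t=0.7736 [x] (5,5)
    t=1.9283 [x] (4,5)
    t=2.4400 [y] (4,6)
    t=3.0831 [x] (3,6)
    t=4.2378 [x] (2,6)
    t=4.4400 [y] (2,7) — stop
  → r_1 = 4.4400
beam 2: φ=-45°, α=195°
  cosα=-0.9659 sinα=-0.2588 | (6,4) | tMaxX 0.6936 tMaxY 3.0137 | tΔX 1.0353 tΔY 3.8637
    t=0.6936 [x] (5,4)
    t=1.7289 [x] (4,4)
    t=2.7642 [x] (3,4)
    t=3.0137 [y] (3,3)
    t=3.7995 [x] (2,3)
    t=4.8347 [x] (1,3)
    t=5.8700 [x] (0,3) — stop
  → r_2 = 5.8700
beam 3: φ=45°, α=285°
  cosα=0.2588 sinα=-0.9659 | (6,4) | tMaxX 1.2750 tMaxY 0.8075 | tΔX 3.8637 tΔY 1.0353
    t=0.8075 [y] (6,3)
    t=1.2750 [x] (7,3) — stop
  → r_3 = 1.2750
beam 4: φ=90°, α=330°
  cosα=0.8660 sinα=-0.5000 | (6,4) | tMaxX 0.3811 tMaxY 1.5600 | tΔX 1.1547 tΔY 2.0000
    t=0.3811 [x] (7,4) — stop
  → r_4 = 0.3811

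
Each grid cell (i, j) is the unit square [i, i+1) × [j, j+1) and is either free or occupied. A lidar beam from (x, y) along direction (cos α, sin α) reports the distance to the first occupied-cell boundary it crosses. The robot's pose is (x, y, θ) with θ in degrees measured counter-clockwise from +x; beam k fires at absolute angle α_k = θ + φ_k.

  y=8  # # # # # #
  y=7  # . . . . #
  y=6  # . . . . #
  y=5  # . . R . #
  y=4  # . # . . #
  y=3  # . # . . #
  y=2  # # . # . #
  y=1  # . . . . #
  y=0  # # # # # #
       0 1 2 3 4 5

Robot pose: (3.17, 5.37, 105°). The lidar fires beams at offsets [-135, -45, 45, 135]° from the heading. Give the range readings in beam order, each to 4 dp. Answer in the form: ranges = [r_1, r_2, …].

beam 1: φ=-135°, α=330°
  cosα=0.8660 sinα=-0.5000 | (3,5) | tMaxX 0.9584 tMaxY 0.7400 | tΔX 1.1547 tΔY 2.0000
    t=0.7400 [y] (3,4)
    t=0.9584 [x] (4,4)
    t=2.1131 [x] (5,4) — stop
  → r_1 = 2.1131
beam 2: φ=-45°, α=60°
  cosα=0.5000 sinα=0.8660 | (3,5) | tMaxX 1.6600 tMaxY 0.7275 | tΔX 2.0000 tΔY 1.1547
    t=0.7275 [y] (3,6)
    t=1.6600 [x] (4,6)
    t=1.8822 [y] (4,7)
    t=3.0369 [y] (4,8) — stop
  → r_2 = 3.0369
beam 3: φ=45°, α=150°
  cosα=-0.8660 sinα=0.5000 | (3,5) | tMaxX 0.1963 tMaxY 1.2600 | tΔX 1.1547 tΔY 2.0000
    t=0.1963 [x] (2,5)
    t=1.2600 [y] (2,6)
    t=1.3510 [x] (1,6)
    t=2.5057 [x] (0,6) — stop
  → r_3 = 2.5057
beam 4: φ=135°, α=240°
  cosα=-0.5000 sinα=-0.8660 | (3,5) | tMaxX 0.3400 tMaxY 0.4272 | tΔX 2.0000 tΔY 1.1547
    t=0.3400 [x] (2,5)
    t=0.4272 [y] (2,4) — stop
  → r_4 = 0.4272

ranges = [2.1131, 3.0369, 2.5057, 0.4272]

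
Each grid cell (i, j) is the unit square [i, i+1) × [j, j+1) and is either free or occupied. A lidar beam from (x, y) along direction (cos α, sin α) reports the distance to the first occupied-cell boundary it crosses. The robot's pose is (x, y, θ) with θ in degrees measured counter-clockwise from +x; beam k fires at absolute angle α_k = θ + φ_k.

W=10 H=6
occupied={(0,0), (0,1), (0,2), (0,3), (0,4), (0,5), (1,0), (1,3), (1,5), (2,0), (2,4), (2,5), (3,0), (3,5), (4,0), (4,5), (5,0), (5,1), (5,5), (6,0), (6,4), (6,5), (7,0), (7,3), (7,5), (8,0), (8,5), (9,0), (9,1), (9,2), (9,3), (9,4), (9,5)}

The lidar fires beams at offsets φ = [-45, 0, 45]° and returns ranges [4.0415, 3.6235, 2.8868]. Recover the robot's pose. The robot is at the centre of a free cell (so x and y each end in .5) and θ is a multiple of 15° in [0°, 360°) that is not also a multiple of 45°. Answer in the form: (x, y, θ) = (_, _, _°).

The pose lattice has 27·16 = 432 candidates. Test each by forward raycasting.
  (5.5, 3.5, 120°): beam 1 = 1.5529 ≠ 4.0415 ✗
  (5.5, 2.5, 120°): beam 1 = 1.9319 ≠ 4.0415 ✗
  (6.5, 1.5, 345°): beam 1 = 0.5774 ≠ 4.0415 ✗
  (2.5, 2.5, 15°): beam 1 = 2.8868 ≠ 4.0415 ✗
  …
  (3.5, 1.5, 75°): r_1=4.0415, r_2=3.6235, r_3=2.8868 — all match ✓
Only this pose fits every beam.

(x, y, θ) = (3.5, 1.5, 75°)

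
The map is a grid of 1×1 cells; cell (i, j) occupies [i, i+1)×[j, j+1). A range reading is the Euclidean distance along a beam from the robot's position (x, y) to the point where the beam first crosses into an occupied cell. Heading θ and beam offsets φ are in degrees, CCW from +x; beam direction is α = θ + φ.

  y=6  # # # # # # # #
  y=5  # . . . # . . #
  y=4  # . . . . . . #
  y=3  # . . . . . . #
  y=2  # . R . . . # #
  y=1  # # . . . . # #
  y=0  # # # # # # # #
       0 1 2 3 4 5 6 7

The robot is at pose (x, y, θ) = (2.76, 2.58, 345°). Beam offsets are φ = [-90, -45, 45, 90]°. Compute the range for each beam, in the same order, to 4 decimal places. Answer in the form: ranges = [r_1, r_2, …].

ranges = [1.6357, 1.8244, 4.8959, 3.5406]

beam 1: φ=-90°, α=255°
  d=(-0.2588,-0.9659)  start (2,2)  tX=2.9364 tY=0.6005  stride 1/|dx|=3.8637 1/|dy|=1.0353
    cross y-line → (2,1), t=0.6005
    cross y-line → (2,0), t=1.6357 (wall)
  → r_1 = 1.6357
beam 2: φ=-45°, α=300°
  d=(0.5000,-0.8660)  start (2,2)  tX=0.4800 tY=0.6697  stride 1/|dx|=2.0000 1/|dy|=1.1547
    cross x-line → (3,2), t=0.4800
    cross y-line → (3,1), t=0.6697
    cross y-line → (3,0), t=1.8244 (wall)
  → r_2 = 1.8244
beam 3: φ=45°, α=30°
  d=(0.8660,0.5000)  start (2,2)  tX=0.2771 tY=0.8400  stride 1/|dx|=1.1547 1/|dy|=2.0000
    cross x-line → (3,2), t=0.2771
    cross y-line → (3,3), t=0.8400
    cross x-line → (4,3), t=1.4318
    cross x-line → (5,3), t=2.5865
    cross y-line → (5,4), t=2.8400
    cross x-line → (6,4), t=3.7412
    cross y-line → (6,5), t=4.8400
    cross x-line → (7,5), t=4.8959 (wall)
  → r_3 = 4.8959
beam 4: φ=90°, α=75°
  d=(0.2588,0.9659)  start (2,2)  tX=0.9273 tY=0.4348  stride 1/|dx|=3.8637 1/|dy|=1.0353
    cross y-line → (2,3), t=0.4348
    cross x-line → (3,3), t=0.9273
    cross y-line → (3,4), t=1.4701
    cross y-line → (3,5), t=2.5054
    cross y-line → (3,6), t=3.5406 (wall)
  → r_4 = 3.5406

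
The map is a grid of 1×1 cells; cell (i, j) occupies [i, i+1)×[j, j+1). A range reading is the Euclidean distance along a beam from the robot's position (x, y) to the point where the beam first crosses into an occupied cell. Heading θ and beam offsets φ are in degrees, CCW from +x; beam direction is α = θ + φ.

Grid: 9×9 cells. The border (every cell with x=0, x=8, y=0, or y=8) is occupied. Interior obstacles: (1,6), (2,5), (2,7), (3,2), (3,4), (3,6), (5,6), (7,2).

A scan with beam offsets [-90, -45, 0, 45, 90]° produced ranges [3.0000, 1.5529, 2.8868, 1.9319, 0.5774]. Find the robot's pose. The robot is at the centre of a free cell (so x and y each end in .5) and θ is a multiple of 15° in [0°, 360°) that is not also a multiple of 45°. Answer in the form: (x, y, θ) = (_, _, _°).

(x, y, θ) = (1.5, 2.5, 60°)

Candidates: 41 free-cell centres × 16 headings = 656 poses. Raycast each; keep the one whose scan matches to 4 dp.
  (3.5, 1.5, 345°): beam 1 = 0.5176 ≠ 3.0000 ✗
  (5.5, 3.5, 210°): beam 2 = 1.9319 ≠ 1.5529 ✗
  (7.5, 4.5, 75°): beam 1 = 0.5176 ≠ 3.0000 ✗
  …
  (1.5, 2.5, 60°): r_1=3.0000, r_2=1.5529, r_3=2.8868, r_4=1.9319, r_5=0.5774 — all match ✓
Unique over the lattice → pose = (1.5, 2.5, 60°).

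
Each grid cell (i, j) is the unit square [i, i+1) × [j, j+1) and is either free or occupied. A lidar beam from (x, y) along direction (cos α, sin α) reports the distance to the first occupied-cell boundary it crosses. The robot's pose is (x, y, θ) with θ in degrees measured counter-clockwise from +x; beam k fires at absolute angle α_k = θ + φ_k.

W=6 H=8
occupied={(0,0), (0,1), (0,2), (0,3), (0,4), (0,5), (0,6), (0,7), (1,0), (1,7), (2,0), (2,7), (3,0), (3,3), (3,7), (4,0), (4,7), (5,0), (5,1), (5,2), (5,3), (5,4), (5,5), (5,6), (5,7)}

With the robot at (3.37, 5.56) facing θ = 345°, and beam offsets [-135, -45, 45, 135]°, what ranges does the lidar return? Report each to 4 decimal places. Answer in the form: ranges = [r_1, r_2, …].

beam 1: φ=-135°, α=210°
  direction (-0.8660, -0.5000); cell (3,5); t to first gridline: x 0.4272, y 1.1200 (then +1.1547 / +2.0000)
    (2,5) via x @ 0.4272
    (2,4) via y @ 1.1200
    (1,4) via x @ 1.5819
    (0,4) via x @ 2.7366  # hit
  → r_1 = 2.7366
beam 2: φ=-45°, α=300°
  direction (0.5000, -0.8660); cell (3,5); t to first gridline: x 1.2600, y 0.6466 (then +2.0000 / +1.1547)
    (3,4) via y @ 0.6466
    (4,4) via x @ 1.2600
    (4,3) via y @ 1.8013
    (4,2) via y @ 2.9560
    (5,2) via x @ 3.2600  # hit
  → r_2 = 3.2600
beam 3: φ=45°, α=30°
  direction (0.8660, 0.5000); cell (3,5); t to first gridline: x 0.7275, y 0.8800 (then +1.1547 / +2.0000)
    (4,5) via x @ 0.7275
    (4,6) via y @ 0.8800
    (5,6) via x @ 1.8822  # hit
  → r_3 = 1.8822
beam 4: φ=135°, α=120°
  direction (-0.5000, 0.8660); cell (3,5); t to first gridline: x 0.7400, y 0.5081 (then +2.0000 / +1.1547)
    (3,6) via y @ 0.5081
    (2,6) via x @ 0.7400
    (2,7) via y @ 1.6628  # hit
  → r_4 = 1.6628

ranges = [2.7366, 3.2600, 1.8822, 1.6628]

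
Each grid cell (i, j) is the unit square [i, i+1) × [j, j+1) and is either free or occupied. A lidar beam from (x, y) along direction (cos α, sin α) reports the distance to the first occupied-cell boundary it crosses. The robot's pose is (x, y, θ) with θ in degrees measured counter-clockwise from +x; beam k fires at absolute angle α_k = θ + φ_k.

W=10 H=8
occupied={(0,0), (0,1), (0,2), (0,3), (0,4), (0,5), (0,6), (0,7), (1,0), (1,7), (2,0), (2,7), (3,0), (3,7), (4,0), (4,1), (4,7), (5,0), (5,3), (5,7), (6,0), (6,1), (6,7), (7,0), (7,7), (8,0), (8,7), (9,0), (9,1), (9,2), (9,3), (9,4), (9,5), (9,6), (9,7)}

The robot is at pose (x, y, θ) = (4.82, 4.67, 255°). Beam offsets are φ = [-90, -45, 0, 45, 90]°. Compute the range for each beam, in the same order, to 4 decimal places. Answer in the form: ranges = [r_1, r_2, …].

beam 1: φ=-90°, α=165°
  direction (-0.9659, 0.2588); cell (4,4); t to first gridline: x 0.8489, y 1.2750 (then +1.0353 / +3.8637)
    (3,4) via x @ 0.8489
    (3,5) via y @ 1.2750
    (2,5) via x @ 1.8842
    (1,5) via x @ 2.9195
    (0,5) via x @ 3.9548  # hit
  → r_1 = 3.9548
beam 2: φ=-45°, α=210°
  direction (-0.8660, -0.5000); cell (4,4); t to first gridline: x 0.9469, y 1.3400 (then +1.1547 / +2.0000)
    (3,4) via x @ 0.9469
    (3,3) via y @ 1.3400
    (2,3) via x @ 2.1016
    (1,3) via x @ 3.2563
    (1,2) via y @ 3.3400
    (0,2) via x @ 4.4110  # hit
  → r_2 = 4.4110
beam 3: φ=0°, α=255°
  direction (-0.2588, -0.9659); cell (4,4); t to first gridline: x 3.1682, y 0.6936 (then +3.8637 / +1.0353)
    (4,3) via y @ 0.6936
    (4,2) via y @ 1.7289
    (4,1) via y @ 2.7642  # hit
  → r_3 = 2.7642
beam 4: φ=45°, α=300°
  direction (0.5000, -0.8660); cell (4,4); t to first gridline: x 0.3600, y 0.7736 (then +2.0000 / +1.1547)
    (5,4) via x @ 0.3600
    (5,3) via y @ 0.7736  # hit
  → r_4 = 0.7736
beam 5: φ=90°, α=345°
  direction (0.9659, -0.2588); cell (4,4); t to first gridline: x 0.1863, y 2.5887 (then +1.0353 / +3.8637)
    (5,4) via x @ 0.1863
    (6,4) via x @ 1.2216
    (7,4) via x @ 2.2569
    (7,3) via y @ 2.5887
    (8,3) via x @ 3.2922
    (9,3) via x @ 4.3275  # hit
  → r_5 = 4.3275

ranges = [3.9548, 4.4110, 2.7642, 0.7736, 4.3275]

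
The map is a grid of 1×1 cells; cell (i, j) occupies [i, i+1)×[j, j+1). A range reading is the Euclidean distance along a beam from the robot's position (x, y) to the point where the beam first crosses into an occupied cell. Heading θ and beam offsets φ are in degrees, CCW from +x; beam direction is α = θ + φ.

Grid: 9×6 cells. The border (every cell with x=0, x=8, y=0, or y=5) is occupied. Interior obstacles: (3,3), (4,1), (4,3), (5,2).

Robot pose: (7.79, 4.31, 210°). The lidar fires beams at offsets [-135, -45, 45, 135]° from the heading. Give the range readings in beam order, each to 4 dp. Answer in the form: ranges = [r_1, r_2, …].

ranges = [0.7143, 2.6660, 3.4268, 0.2174]

beam 1: φ=-135°, α=75°
  cosα=0.2588 sinα=0.9659 | (7,4) | tMaxX 0.8114 tMaxY 0.7143 | tΔX 3.8637 tΔY 1.0353
    t=0.7143 [y] (7,5) — stop
  → r_1 = 0.7143
beam 2: φ=-45°, α=165°
  cosα=-0.9659 sinα=0.2588 | (7,4) | tMaxX 0.8179 tMaxY 2.6660 | tΔX 1.0353 tΔY 3.8637
    t=0.8179 [x] (6,4)
    t=1.8531 [x] (5,4)
    t=2.6660 [y] (5,5) — stop
  → r_2 = 2.6660
beam 3: φ=45°, α=255°
  cosα=-0.2588 sinα=-0.9659 | (7,4) | tMaxX 3.0523 tMaxY 0.3209 | tΔX 3.8637 tΔY 1.0353
    t=0.3209 [y] (7,3)
    t=1.3562 [y] (7,2)
    t=2.3915 [y] (7,1)
    t=3.0523 [x] (6,1)
    t=3.4268 [y] (6,0) — stop
  → r_3 = 3.4268
beam 4: φ=135°, α=345°
  cosα=0.9659 sinα=-0.2588 | (7,4) | tMaxX 0.2174 tMaxY 1.1977 | tΔX 1.0353 tΔY 3.8637
    t=0.2174 [x] (8,4) — stop
  → r_4 = 0.2174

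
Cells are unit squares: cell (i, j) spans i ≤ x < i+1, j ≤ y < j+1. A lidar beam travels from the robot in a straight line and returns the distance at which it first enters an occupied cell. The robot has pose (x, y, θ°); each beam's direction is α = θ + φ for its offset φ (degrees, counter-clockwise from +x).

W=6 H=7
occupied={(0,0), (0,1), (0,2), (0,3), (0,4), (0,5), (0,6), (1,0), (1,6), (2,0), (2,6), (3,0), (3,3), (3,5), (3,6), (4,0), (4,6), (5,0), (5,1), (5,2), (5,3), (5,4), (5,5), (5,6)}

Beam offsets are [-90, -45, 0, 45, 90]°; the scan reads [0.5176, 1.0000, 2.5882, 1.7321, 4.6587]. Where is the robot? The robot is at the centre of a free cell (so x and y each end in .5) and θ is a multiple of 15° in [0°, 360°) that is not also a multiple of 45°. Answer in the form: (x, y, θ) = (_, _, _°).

Enumerate (i+0.5, j+0.5, θ) over the 18 free cells and 16 admissible headings. For each, cast all 5 beams and compare to the given ranges.
  (4.5, 3.5, 210°): beam 1 = 1.7321 ≠ 0.5176 ✗
  (4.5, 5.5, 345°): beam 1 = 1.9319 ≠ 0.5176 ✗
  (1.5, 5.5, 330°): beam 1 = 1.0000 ≠ 0.5176 ✗
  (4.5, 5.5, 150°): beam 1 = 0.5774 ≠ 0.5176 ✗
  (2.5, 2.5, 330°): beam 1 = 1.7321 ≠ 0.5176 ✗
  …
  (2.5, 1.5, 15°): r_1=0.5176, r_2=1.0000, r_3=2.5882, r_4=1.7321, r_5=4.6587 — all match ✓
Unique over the lattice → pose = (2.5, 1.5, 15°).

(x, y, θ) = (2.5, 1.5, 15°)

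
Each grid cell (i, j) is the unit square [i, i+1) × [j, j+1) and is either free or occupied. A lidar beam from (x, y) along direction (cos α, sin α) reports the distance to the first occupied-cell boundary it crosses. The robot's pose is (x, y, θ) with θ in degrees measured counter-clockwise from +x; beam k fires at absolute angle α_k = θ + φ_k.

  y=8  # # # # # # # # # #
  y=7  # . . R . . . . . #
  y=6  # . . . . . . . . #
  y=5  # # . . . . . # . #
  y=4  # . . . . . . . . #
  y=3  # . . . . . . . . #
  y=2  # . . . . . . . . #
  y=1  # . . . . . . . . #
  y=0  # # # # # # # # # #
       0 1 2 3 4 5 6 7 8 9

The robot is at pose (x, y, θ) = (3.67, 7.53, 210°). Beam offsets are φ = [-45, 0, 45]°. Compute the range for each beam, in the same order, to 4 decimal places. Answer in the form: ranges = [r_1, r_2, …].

ranges = [1.8159, 3.0600, 6.7604]

beam 1: φ=-45°, α=165°
  dir = (cos 165°, sin 165°) = (-0.9659, 0.2588); from cell (3,7)
  next x-line at t=0.6936, next y-line at t=1.8159; Δt_x=1.0353, Δt_y=3.8637
    x: enter (2,7) at t=0.6936
    x: enter (1,7) at t=1.7289
    y: enter (1,8) at t=1.8159 ← occupied
  → r_1 = 1.8159
beam 2: φ=0°, α=210°
  dir = (cos 210°, sin 210°) = (-0.8660, -0.5000); from cell (3,7)
  next x-line at t=0.7736, next y-line at t=1.0600; Δt_x=1.1547, Δt_y=2.0000
    x: enter (2,7) at t=0.7736
    y: enter (2,6) at t=1.0600
    x: enter (1,6) at t=1.9283
    y: enter (1,5) at t=3.0600 ← occupied
  → r_2 = 3.0600
beam 3: φ=45°, α=255°
  dir = (cos 255°, sin 255°) = (-0.2588, -0.9659); from cell (3,7)
  next x-line at t=2.5887, next y-line at t=0.5487; Δt_x=3.8637, Δt_y=1.0353
    y: enter (3,6) at t=0.5487
    y: enter (3,5) at t=1.5840
    x: enter (2,5) at t=2.5887
    y: enter (2,4) at t=2.6192
    y: enter (2,3) at t=3.6545
    y: enter (2,2) at t=4.6898
    y: enter (2,1) at t=5.7251
    x: enter (1,1) at t=6.4524
    y: enter (1,0) at t=6.7604 ← occupied
  → r_3 = 6.7604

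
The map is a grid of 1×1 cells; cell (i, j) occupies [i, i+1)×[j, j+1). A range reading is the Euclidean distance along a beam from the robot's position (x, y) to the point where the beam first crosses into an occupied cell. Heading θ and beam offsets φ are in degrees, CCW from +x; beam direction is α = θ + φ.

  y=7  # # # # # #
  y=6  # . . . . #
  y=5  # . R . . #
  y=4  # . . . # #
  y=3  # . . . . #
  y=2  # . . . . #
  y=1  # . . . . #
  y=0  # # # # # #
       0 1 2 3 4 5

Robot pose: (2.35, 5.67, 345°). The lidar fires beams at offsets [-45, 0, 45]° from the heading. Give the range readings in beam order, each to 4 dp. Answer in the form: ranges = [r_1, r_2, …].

ranges = [5.3000, 2.5887, 2.6600]

beam 1: φ=-45°, α=300°
  dir = (cos 300°, sin 300°) = (0.5000, -0.8660); from cell (2,5)
  next x-line at t=1.3000, next y-line at t=0.7736; Δt_x=2.0000, Δt_y=1.1547
    y: enter (2,4) at t=0.7736
    x: enter (3,4) at t=1.3000
    y: enter (3,3) at t=1.9283
    y: enter (3,2) at t=3.0831
    x: enter (4,2) at t=3.3000
    y: enter (4,1) at t=4.2378
    x: enter (5,1) at t=5.3000 ← occupied
  → r_1 = 5.3000
beam 2: φ=0°, α=345°
  dir = (cos 345°, sin 345°) = (0.9659, -0.2588); from cell (2,5)
  next x-line at t=0.6729, next y-line at t=2.5887; Δt_x=1.0353, Δt_y=3.8637
    x: enter (3,5) at t=0.6729
    x: enter (4,5) at t=1.7082
    y: enter (4,4) at t=2.5887 ← occupied
  → r_2 = 2.5887
beam 3: φ=45°, α=30°
  dir = (cos 30°, sin 30°) = (0.8660, 0.5000); from cell (2,5)
  next x-line at t=0.7506, next y-line at t=0.6600; Δt_x=1.1547, Δt_y=2.0000
    y: enter (2,6) at t=0.6600
    x: enter (3,6) at t=0.7506
    x: enter (4,6) at t=1.9053
    y: enter (4,7) at t=2.6600 ← occupied
  → r_3 = 2.6600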